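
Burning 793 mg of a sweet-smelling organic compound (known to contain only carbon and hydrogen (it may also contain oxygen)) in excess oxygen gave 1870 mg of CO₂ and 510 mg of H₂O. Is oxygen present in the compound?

yes

mol C = 1.87 g CO₂ ÷ 44.009 g/mol = 0.04249 mol
mol H = 2 × 0.510 g H₂O ÷ 18.015 g/mol = 0.05662 mol
C and H account for only 0.5674 g of the 0.793 g sample; the remaining 0.2256 g must be oxygen.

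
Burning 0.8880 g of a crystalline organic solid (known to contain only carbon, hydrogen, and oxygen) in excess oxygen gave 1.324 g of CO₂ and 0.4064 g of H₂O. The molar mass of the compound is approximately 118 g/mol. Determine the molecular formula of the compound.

mol C = 1.324 g CO₂ ÷ 44.009 g/mol = 0.030085 mol
mol H = 2 × 0.4064 g H₂O ÷ 18.015 g/mol = 0.045118 mol
mass O = 0.8880 − (0.36135 + 0.045479) = 0.48117 g → mol O = 0.48117 ÷ 15.999 = 0.030075 mol
Divide by the smallest (0.030075 mol): C 1.000, H 1.500, O 1.000
Multiplying each by 2 gives whole numbers: C 2.00, H 3.00, O 2.00
Empirical formula: C2H3O2
Empirical-formula mass = 59.04 g/mol; 118 ÷ 59.04 ≈ 2, so the molecular formula is C4H6O4.

C4H6O4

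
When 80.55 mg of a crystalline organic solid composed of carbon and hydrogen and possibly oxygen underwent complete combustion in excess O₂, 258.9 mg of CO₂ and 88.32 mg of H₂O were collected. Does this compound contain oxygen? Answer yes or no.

mol C = 0.2589 g CO₂ ÷ 44.009 g/mol = 0.0058829 mol
mol H = 2 × 0.08832 g H₂O ÷ 18.015 g/mol = 0.0098052 mol
C and H together account for 0.080543 g — essentially the entire 0.08055 g sample — so the compound contains no oxygen.

no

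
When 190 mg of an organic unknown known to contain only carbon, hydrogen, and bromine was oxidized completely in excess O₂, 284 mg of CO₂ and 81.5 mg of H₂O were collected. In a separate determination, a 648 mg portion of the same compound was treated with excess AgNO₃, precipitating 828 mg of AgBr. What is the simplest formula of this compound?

C5H7Br

mol C = 0.284 g CO₂ ÷ 44.009 g/mol = 0.006453 mol
mol H = 2 × 0.0815 g H₂O ÷ 18.015 g/mol = 0.009048 mol
From the AgBr data: mol Br per gram of compound = (0.828 ÷ 187.772) ÷ 0.648 = 0.006805 mol/g, so in the 0.190 g combustion sample mol Br = 0.001293 mol
Divide by the smallest (0.001293 mol): C 4.991, H 6.998, Br 1.000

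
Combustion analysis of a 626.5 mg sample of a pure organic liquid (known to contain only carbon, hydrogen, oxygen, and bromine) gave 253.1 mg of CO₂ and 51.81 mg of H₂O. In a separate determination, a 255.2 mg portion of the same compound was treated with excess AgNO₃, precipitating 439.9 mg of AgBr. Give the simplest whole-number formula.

CHBrO

mol C = 0.2531 g CO₂ ÷ 44.009 g/mol = 0.0057511 mol
mol H = 2 × 0.05181 g H₂O ÷ 18.015 g/mol = 0.0057519 mol
From the AgBr data: mol Br per gram of compound = (0.4399 ÷ 187.772) ÷ 0.2552 = 0.0091800 mol/g, so in the 0.6265 g combustion sample mol Br = 0.0057513 mol
mass O = 0.6265 − (0.069076 + 0.0057979 + 0.45955) = 0.092076 g → mol O = 0.092076 ÷ 15.999 = 0.0057551 mol
Divide by the smallest (0.0057511 mol): C 1.000, H 1.000, Br 1.000, O 1.001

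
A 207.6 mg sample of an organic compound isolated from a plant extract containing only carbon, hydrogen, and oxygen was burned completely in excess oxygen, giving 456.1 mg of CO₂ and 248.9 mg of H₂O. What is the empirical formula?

mol C = 0.4561 g CO₂ ÷ 44.009 g/mol = 0.010364 mol
mol H = 2 × 0.2489 g H₂O ÷ 18.015 g/mol = 0.027633 mol
mass O = 0.2076 − (0.12448 + 0.027854) = 0.055267 g → mol O = 0.055267 ÷ 15.999 = 0.0034544 mol
Divide by the smallest (0.0034544 mol): C 3.000, H 7.999, O 1.000

C3H8O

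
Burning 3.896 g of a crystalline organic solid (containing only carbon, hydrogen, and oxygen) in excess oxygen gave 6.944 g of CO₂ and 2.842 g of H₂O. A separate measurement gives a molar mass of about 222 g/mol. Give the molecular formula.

mol C = 6.944 g CO₂ ÷ 44.009 g/mol = 0.15779 mol
mol H = 2 × 2.842 g H₂O ÷ 18.015 g/mol = 0.31551 mol
mass O = 3.896 − (1.8952 + 0.31804) = 1.6828 g → mol O = 1.6828 ÷ 15.999 = 0.10518 mol
Divide by the smallest (0.10518 mol): C 1.500, H 3.000, O 1.000
Multiplying each by 2 gives whole numbers: C 3.00, H 6.00, O 2.00
Empirical formula: C3H6O2
Empirical-formula mass = 74.08 g/mol; 222 ÷ 74.08 ≈ 3, so the molecular formula is C9H18O6.

C9H18O6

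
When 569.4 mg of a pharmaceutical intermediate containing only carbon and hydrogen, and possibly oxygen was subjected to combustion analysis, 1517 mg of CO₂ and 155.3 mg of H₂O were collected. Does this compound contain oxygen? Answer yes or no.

yes

mol C = 1.517 g CO₂ ÷ 44.009 g/mol = 0.034470 mol
mol H = 2 × 0.1553 g H₂O ÷ 18.015 g/mol = 0.017241 mol
C and H account for only 0.43140 g of the 0.5694 g sample; the remaining 0.13800 g must be oxygen.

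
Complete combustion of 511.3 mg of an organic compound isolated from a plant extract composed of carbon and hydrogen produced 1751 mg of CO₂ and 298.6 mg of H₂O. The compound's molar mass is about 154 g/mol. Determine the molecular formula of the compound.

mol C = 1.751 g CO₂ ÷ 44.009 g/mol = 0.039787 mol
mol H = 2 × 0.2986 g H₂O ÷ 18.015 g/mol = 0.033150 mol
Divide by the smallest (0.033150 mol): C 1.200, H 1.000
Multiplying each by 5 gives whole numbers: C 6.00, H 5.00
Empirical formula: C6H5
Empirical-formula mass = 77.11 g/mol; 154 ÷ 77.11 ≈ 2, so the molecular formula is C12H10.

C12H10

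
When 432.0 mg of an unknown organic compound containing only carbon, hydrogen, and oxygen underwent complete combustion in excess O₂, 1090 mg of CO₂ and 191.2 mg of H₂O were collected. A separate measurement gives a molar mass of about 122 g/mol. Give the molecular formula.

C7H6O2

mol C = 1.090 g CO₂ ÷ 44.009 g/mol = 0.024768 mol
mol H = 2 × 0.1912 g H₂O ÷ 18.015 g/mol = 0.021227 mol
mass O = 0.4320 − (0.29748 + 0.021397) = 0.11312 g → mol O = 0.11312 ÷ 15.999 = 0.0070704 mol
Divide by the smallest (0.0070704 mol): C 3.503, H 3.002, O 1.000
Multiplying each by 2 gives whole numbers: C 7.01, H 6.00, O 2.00
Empirical formula: C7H6O2
Empirical-formula mass = 122.12 g/mol; 122 ÷ 122.12 ≈ 1, so the molecular formula is C7H6O2.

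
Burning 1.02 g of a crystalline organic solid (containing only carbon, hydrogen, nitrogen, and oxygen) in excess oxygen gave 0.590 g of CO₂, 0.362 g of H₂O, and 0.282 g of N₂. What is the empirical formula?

C2H6N3O5

mol C = 0.590 g CO₂ ÷ 44.009 g/mol = 0.01341 mol
mol H = 2 × 0.362 g H₂O ÷ 18.015 g/mol = 0.04019 mol
mol N = 2 × 0.282 g N₂ ÷ 28.014 g/mol = 0.02013 mol
mass O = 1.02 − (0.1610 + 0.04051 + 0.2820) = 0.5365 g → mol O = 0.5365 ÷ 15.999 = 0.03353 mol
Divide by the smallest (0.01341 mol): C 1.000, H 2.998, N 1.502, O 2.501
Multiplying each by 2 gives whole numbers: C 2.00, H 6.00, N 3.00, O 5.00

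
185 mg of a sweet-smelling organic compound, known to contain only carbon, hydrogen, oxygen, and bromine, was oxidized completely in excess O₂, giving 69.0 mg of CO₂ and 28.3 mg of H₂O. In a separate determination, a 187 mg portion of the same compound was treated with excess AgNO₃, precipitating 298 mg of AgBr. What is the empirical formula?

mol C = 0.0690 g CO₂ ÷ 44.009 g/mol = 0.001568 mol
mol H = 2 × 0.0283 g H₂O ÷ 18.015 g/mol = 0.003142 mol
From the AgBr data: mol Br per gram of compound = (0.298 ÷ 187.772) ÷ 0.187 = 0.008487 mol/g, so in the 0.185 g combustion sample mol Br = 0.001570 mol
mass O = 0.185 − (0.01883 + 0.003167 + 0.1255) = 0.03755 g → mol O = 0.03755 ÷ 15.999 = 0.002347 mol
Divide by the smallest (0.001568 mol): C 1.000, H 2.004, Br 1.001, O 1.497
Multiplying each by 2 gives whole numbers: C 2.00, H 4.01, Br 2.00, O 2.99

C2H4Br2O3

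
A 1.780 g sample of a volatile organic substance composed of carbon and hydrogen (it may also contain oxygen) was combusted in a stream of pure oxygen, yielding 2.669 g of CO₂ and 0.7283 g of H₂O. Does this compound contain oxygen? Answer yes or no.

yes

mol C = 2.669 g CO₂ ÷ 44.009 g/mol = 0.060647 mol
mol H = 2 × 0.7283 g H₂O ÷ 18.015 g/mol = 0.080855 mol
C and H account for only 0.80993 g of the 1.780 g sample; the remaining 0.97007 g must be oxygen.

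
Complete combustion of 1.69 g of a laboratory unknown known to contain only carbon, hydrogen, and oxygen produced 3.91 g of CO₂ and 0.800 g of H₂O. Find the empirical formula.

mol C = 3.91 g CO₂ ÷ 44.009 g/mol = 0.08885 mol
mol H = 2 × 0.800 g H₂O ÷ 18.015 g/mol = 0.08881 mol
mass O = 1.69 − (1.067 + 0.08953) = 0.5334 g → mol O = 0.5334 ÷ 15.999 = 0.03334 mol
Divide by the smallest (0.03334 mol): C 2.665, H 2.664, O 1.000
Multiplying each by 3 gives whole numbers: C 8.00, H 7.99, O 3.00

C8H8O3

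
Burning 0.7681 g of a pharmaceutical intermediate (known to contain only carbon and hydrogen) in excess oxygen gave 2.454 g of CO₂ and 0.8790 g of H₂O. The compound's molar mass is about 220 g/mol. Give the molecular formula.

C16H28

mol C = 2.454 g CO₂ ÷ 44.009 g/mol = 0.055761 mol
mol H = 2 × 0.8790 g H₂O ÷ 18.015 g/mol = 0.097585 mol
Divide by the smallest (0.055761 mol): C 1.000, H 1.750
Multiplying each by 4 gives whole numbers: C 4.00, H 7.00
Empirical formula: C4H7
Empirical-formula mass = 55.10 g/mol; 220 ÷ 55.10 ≈ 4, so the molecular formula is C16H28.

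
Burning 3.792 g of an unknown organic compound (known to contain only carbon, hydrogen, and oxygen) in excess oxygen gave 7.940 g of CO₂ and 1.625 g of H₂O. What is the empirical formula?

C2H2O

mol C = 7.940 g CO₂ ÷ 44.009 g/mol = 0.18042 mol
mol H = 2 × 1.625 g H₂O ÷ 18.015 g/mol = 0.18041 mol
mass O = 3.792 − (2.1670 + 0.18185) = 1.4432 g → mol O = 1.4432 ÷ 15.999 = 0.090203 mol
Divide by the smallest (0.090203 mol): C 2.000, H 2.000, O 1.000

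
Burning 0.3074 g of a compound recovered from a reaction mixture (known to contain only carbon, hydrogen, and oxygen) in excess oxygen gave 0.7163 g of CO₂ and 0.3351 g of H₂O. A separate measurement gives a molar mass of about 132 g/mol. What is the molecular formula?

mol C = 0.7163 g CO₂ ÷ 44.009 g/mol = 0.016276 mol
mol H = 2 × 0.3351 g H₂O ÷ 18.015 g/mol = 0.037202 mol
mass O = 0.3074 − (0.19549 + 0.037500) = 0.074406 g → mol O = 0.074406 ÷ 15.999 = 0.0046507 mol
Divide by the smallest (0.0046507 mol): C 3.500, H 7.999, O 1.000
Multiplying each by 2 gives whole numbers: C 7.00, H 16.00, O 2.00
Empirical formula: C7H16O2
Empirical-formula mass = 132.20 g/mol; 132 ÷ 132.20 ≈ 1, so the molecular formula is C7H16O2.

C7H16O2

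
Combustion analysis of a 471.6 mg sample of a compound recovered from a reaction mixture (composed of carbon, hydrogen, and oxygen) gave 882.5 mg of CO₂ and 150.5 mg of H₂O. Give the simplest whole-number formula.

mol C = 0.8825 g CO₂ ÷ 44.009 g/mol = 0.020053 mol
mol H = 2 × 0.1505 g H₂O ÷ 18.015 g/mol = 0.016708 mol
mass O = 0.4716 − (0.24085 + 0.016842) = 0.21390 g → mol O = 0.21390 ÷ 15.999 = 0.013370 mol
Divide by the smallest (0.013370 mol): C 1.500, H 1.250, O 1.000
Multiplying each by 4 gives whole numbers: C 6.00, H 5.00, O 4.00

C6H5O4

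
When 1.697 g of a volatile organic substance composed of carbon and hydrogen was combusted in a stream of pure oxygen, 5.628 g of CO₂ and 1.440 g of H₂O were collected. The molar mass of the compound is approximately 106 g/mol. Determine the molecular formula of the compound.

mol C = 5.628 g CO₂ ÷ 44.009 g/mol = 0.12788 mol
mol H = 2 × 1.440 g H₂O ÷ 18.015 g/mol = 0.15987 mol
Divide by the smallest (0.12788 mol): C 1.000, H 1.250
Multiplying each by 4 gives whole numbers: C 4.00, H 5.00
Empirical formula: C4H5
Empirical-formula mass = 53.08 g/mol; 106 ÷ 53.08 ≈ 2, so the molecular formula is C8H10.

C8H10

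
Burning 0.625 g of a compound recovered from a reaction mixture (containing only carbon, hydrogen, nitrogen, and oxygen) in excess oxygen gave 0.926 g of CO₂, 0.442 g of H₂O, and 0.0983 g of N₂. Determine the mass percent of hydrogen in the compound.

mol C = 0.926 g CO₂ ÷ 44.009 g/mol = 0.02104 mol
mol H = 2 × 0.442 g H₂O ÷ 18.015 g/mol = 0.04907 mol
mol N = 2 × 0.0983 g N₂ ÷ 28.014 g/mol = 0.007018 mol
mass O = 0.625 − (0.2527 + 0.04946 + 0.09830) = 0.2245 g → mol O = 0.2245 ÷ 15.999 = 0.01403 mol
mass % H = 0.04946 g ÷ 0.625 g × 100%

7.9%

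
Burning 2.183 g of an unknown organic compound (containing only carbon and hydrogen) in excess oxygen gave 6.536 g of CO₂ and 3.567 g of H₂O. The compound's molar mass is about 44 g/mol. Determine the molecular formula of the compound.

C3H8

mol C = 6.536 g CO₂ ÷ 44.009 g/mol = 0.14852 mol
mol H = 2 × 3.567 g H₂O ÷ 18.015 g/mol = 0.39600 mol
Divide by the smallest (0.14852 mol): C 1.000, H 2.666
Multiplying each by 3 gives whole numbers: C 3.00, H 8.00
Empirical formula: C3H8
Empirical-formula mass = 44.10 g/mol; 44 ÷ 44.10 ≈ 1, so the molecular formula is C3H8.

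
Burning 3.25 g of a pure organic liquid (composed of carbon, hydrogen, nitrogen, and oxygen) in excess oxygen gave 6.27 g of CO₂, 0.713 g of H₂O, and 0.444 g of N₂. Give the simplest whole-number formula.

mol C = 6.27 g CO₂ ÷ 44.009 g/mol = 0.1425 mol
mol H = 2 × 0.713 g H₂O ÷ 18.015 g/mol = 0.07916 mol
mol N = 2 × 0.444 g N₂ ÷ 28.014 g/mol = 0.03170 mol
mass O = 3.25 − (1.711 + 0.07979 + 0.4440) = 1.015 g → mol O = 1.015 ÷ 15.999 = 0.06344 mol
Divide by the smallest (0.03170 mol): C 4.495, H 2.497, N 1.000, O 2.001
Multiplying each by 2 gives whole numbers: C 8.99, H 4.99, N 2.00, O 4.00

C9H5N2O4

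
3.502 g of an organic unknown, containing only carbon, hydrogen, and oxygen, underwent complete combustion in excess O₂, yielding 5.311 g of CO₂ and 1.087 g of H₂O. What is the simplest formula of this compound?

mol C = 5.311 g CO₂ ÷ 44.009 g/mol = 0.12068 mol
mol H = 2 × 1.087 g H₂O ÷ 18.015 g/mol = 0.12068 mol
mass O = 3.502 − (1.4495 + 0.12164) = 1.9309 g → mol O = 1.9309 ÷ 15.999 = 0.12069 mol
Divide by the smallest (0.12068 mol): C 1.000, H 1.000, O 1.000

CHO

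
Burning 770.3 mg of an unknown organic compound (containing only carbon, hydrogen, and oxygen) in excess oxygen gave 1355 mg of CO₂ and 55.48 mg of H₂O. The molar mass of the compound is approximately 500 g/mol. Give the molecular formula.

mol C = 1.355 g CO₂ ÷ 44.009 g/mol = 0.030789 mol
mol H = 2 × 0.05548 g H₂O ÷ 18.015 g/mol = 0.0061593 mol
mass O = 0.7703 − (0.36981 + 0.0062086) = 0.39428 g → mol O = 0.39428 ÷ 15.999 = 0.024644 mol
Divide by the smallest (0.0061593 mol): C 4.999, H 1.000, O 4.001
Empirical formula: C5HO4
Empirical-formula mass = 125.06 g/mol; 500 ÷ 125.06 ≈ 4, so the molecular formula is C20H4O16.

C20H4O16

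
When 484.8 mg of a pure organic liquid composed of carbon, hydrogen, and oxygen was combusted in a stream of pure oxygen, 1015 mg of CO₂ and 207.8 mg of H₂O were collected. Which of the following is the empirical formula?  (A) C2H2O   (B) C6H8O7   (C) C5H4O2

mol C = 1.015 g CO₂ ÷ 44.009 g/mol = 0.023063 mol
mol H = 2 × 0.2078 g H₂O ÷ 18.015 g/mol = 0.023070 mol
mass O = 0.4848 − (0.27702 + 0.023254) = 0.18453 g → mol O = 0.18453 ÷ 15.999 = 0.011534 mol
Divide by the smallest (0.011534 mol): C 2.000, H 2.000, O 1.000

(A) C2H2O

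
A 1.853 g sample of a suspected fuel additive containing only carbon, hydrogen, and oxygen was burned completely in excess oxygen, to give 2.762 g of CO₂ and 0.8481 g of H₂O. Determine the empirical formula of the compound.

C2H3O2

mol C = 2.762 g CO₂ ÷ 44.009 g/mol = 0.062760 mol
mol H = 2 × 0.8481 g H₂O ÷ 18.015 g/mol = 0.094155 mol
mass O = 1.853 − (0.75381 + 0.094908) = 1.0043 g → mol O = 1.0043 ÷ 15.999 = 0.062772 mol
Divide by the smallest (0.062760 mol): C 1.000, H 1.500, O 1.000
Multiplying each by 2 gives whole numbers: C 2.00, H 3.00, O 2.00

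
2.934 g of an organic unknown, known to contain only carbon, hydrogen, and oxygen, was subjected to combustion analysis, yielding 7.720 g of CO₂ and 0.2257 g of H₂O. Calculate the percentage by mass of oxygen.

mol C = 7.720 g CO₂ ÷ 44.009 g/mol = 0.17542 mol
mol H = 2 × 0.2257 g H₂O ÷ 18.015 g/mol = 0.025057 mol
mass O = 2.934 − (2.1070 + 0.025257) = 0.80179 g → mol O = 0.80179 ÷ 15.999 = 0.050115 mol
mass % O = 0.80179 g ÷ 2.934 g × 100%

27.33%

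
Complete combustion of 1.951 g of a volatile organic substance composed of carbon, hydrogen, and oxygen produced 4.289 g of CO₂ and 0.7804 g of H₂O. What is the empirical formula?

mol C = 4.289 g CO₂ ÷ 44.009 g/mol = 0.097457 mol
mol H = 2 × 0.7804 g H₂O ÷ 18.015 g/mol = 0.086639 mol
mass O = 1.951 − (1.1706 + 0.087332) = 0.69311 g → mol O = 0.69311 ÷ 15.999 = 0.043322 mol
Divide by the smallest (0.043322 mol): C 2.250, H 2.000, O 1.000
Multiplying each by 4 gives whole numbers: C 9.00, H 8.00, O 4.00

C9H8O4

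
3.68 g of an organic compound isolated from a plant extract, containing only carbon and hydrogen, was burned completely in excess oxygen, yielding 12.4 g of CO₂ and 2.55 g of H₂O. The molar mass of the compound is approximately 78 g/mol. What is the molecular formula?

mol C = 12.4 g CO₂ ÷ 44.009 g/mol = 0.2818 mol
mol H = 2 × 2.55 g H₂O ÷ 18.015 g/mol = 0.2831 mol
Divide by the smallest (0.2818 mol): C 1.000, H 1.005
Empirical formula: CH
Empirical-formula mass = 13.02 g/mol; 78 ÷ 13.02 ≈ 6, so the molecular formula is C6H6.

C6H6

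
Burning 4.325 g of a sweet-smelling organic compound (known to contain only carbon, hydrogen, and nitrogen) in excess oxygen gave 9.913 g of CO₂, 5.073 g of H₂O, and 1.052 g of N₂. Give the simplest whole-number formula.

mol C = 9.913 g CO₂ ÷ 44.009 g/mol = 0.22525 mol
mol H = 2 × 5.073 g H₂O ÷ 18.015 g/mol = 0.56320 mol
mol N = 2 × 1.052 g N₂ ÷ 28.014 g/mol = 0.075105 mol
Divide by the smallest (0.075105 mol): C 2.999, H 7.499, N 1.000
Multiplying each by 2 gives whole numbers: C 6.00, H 15.00, N 2.00

C6H15N2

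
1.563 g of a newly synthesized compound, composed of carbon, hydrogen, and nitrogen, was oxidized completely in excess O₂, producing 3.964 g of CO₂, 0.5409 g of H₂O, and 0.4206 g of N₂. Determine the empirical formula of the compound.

mol C = 3.964 g CO₂ ÷ 44.009 g/mol = 0.090072 mol
mol H = 2 × 0.5409 g H₂O ÷ 18.015 g/mol = 0.060050 mol
mol N = 2 × 0.4206 g N₂ ÷ 28.014 g/mol = 0.030028 mol
Divide by the smallest (0.030028 mol): C 3.000, H 2.000, N 1.000

C3H2N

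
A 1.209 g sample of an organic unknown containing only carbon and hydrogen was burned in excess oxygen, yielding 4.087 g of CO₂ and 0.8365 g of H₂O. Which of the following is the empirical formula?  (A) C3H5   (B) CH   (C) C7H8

(B) CH

mol C = 4.087 g CO₂ ÷ 44.009 g/mol = 0.092867 mol
mol H = 2 × 0.8365 g H₂O ÷ 18.015 g/mol = 0.092867 mol
Divide by the smallest (0.092867 mol): C 1.000, H 1.000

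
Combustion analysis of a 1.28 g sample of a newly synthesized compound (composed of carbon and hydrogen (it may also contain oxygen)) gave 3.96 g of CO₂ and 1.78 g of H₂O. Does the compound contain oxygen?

mol C = 3.96 g CO₂ ÷ 44.009 g/mol = 0.08998 mol
mol H = 2 × 1.78 g H₂O ÷ 18.015 g/mol = 0.1976 mol
C and H together account for 1.280 g — essentially the entire 1.28 g sample — so the compound contains no oxygen.

no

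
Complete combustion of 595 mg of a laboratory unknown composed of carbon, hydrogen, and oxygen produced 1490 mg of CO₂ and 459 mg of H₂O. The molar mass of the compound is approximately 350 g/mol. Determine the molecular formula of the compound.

C20H30O5

mol C = 1.49 g CO₂ ÷ 44.009 g/mol = 0.03386 mol
mol H = 2 × 0.459 g H₂O ÷ 18.015 g/mol = 0.05096 mol
mass O = 0.595 − (0.4067 + 0.05137) = 0.1370 g → mol O = 0.1370 ÷ 15.999 = 0.008562 mol
Divide by the smallest (0.008562 mol): C 3.954, H 5.952, O 1.000
Empirical formula: C4H6O
Empirical-formula mass = 70.09 g/mol; 350 ÷ 70.09 ≈ 5, so the molecular formula is C20H30O5.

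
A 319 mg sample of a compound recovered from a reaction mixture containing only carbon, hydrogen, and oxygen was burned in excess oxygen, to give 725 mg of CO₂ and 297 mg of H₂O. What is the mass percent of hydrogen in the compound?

10.4%

mol C = 0.725 g CO₂ ÷ 44.009 g/mol = 0.01647 mol
mol H = 2 × 0.297 g H₂O ÷ 18.015 g/mol = 0.03297 mol
mass O = 0.319 − (0.1979 + 0.03324) = 0.08790 g → mol O = 0.08790 ÷ 15.999 = 0.005494 mol
mass % H = 0.03324 g ÷ 0.319 g × 100%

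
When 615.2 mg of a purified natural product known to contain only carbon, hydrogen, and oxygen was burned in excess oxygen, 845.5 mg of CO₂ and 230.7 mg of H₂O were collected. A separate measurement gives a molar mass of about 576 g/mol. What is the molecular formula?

mol C = 0.8455 g CO₂ ÷ 44.009 g/mol = 0.019212 mol
mol H = 2 × 0.2307 g H₂O ÷ 18.015 g/mol = 0.025612 mol
mass O = 0.6152 − (0.23076 + 0.025817) = 0.35863 g → mol O = 0.35863 ÷ 15.999 = 0.022416 mol
Divide by the smallest (0.019212 mol): C 1.000, H 1.333, O 1.167
Multiplying each by 6 gives whole numbers: C 6.00, H 8.00, O 7.00
Empirical formula: C6H8O7
Empirical-formula mass = 192.12 g/mol; 576 ÷ 192.12 ≈ 3, so the molecular formula is C18H24O21.

C18H24O21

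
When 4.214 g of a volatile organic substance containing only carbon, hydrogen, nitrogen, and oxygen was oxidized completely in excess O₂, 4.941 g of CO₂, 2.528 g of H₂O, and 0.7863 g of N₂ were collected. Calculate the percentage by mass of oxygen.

42.63%

mol C = 4.941 g CO₂ ÷ 44.009 g/mol = 0.11227 mol
mol H = 2 × 2.528 g H₂O ÷ 18.015 g/mol = 0.28066 mol
mol N = 2 × 0.7863 g N₂ ÷ 28.014 g/mol = 0.056136 mol
mass O = 4.214 − (1.3485 + 0.28290 + 0.78630) = 1.7963 g → mol O = 1.7963 ÷ 15.999 = 0.11228 mol
mass % O = 1.7963 g ÷ 4.214 g × 100%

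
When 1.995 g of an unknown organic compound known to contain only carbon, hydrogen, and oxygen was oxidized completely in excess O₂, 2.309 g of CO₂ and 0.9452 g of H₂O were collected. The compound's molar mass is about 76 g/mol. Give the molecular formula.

mol C = 2.309 g CO₂ ÷ 44.009 g/mol = 0.052467 mol
mol H = 2 × 0.9452 g H₂O ÷ 18.015 g/mol = 0.10493 mol
mass O = 1.995 − (0.63018 + 0.10577) = 1.2591 g → mol O = 1.2591 ÷ 15.999 = 0.078696 mol
Divide by the smallest (0.052467 mol): C 1.000, H 2.000, O 1.500
Multiplying each by 2 gives whole numbers: C 2.00, H 4.00, O 3.00
Empirical formula: C2H4O3
Empirical-formula mass = 76.05 g/mol; 76 ÷ 76.05 ≈ 1, so the molecular formula is C2H4O3.

C2H4O3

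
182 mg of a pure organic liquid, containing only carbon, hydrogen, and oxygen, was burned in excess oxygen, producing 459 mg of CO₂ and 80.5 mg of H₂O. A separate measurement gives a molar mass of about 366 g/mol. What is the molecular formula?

C21H18O6

mol C = 0.459 g CO₂ ÷ 44.009 g/mol = 0.01043 mol
mol H = 2 × 0.0805 g H₂O ÷ 18.015 g/mol = 0.008937 mol
mass O = 0.182 − (0.1253 + 0.009008) = 0.04772 g → mol O = 0.04772 ÷ 15.999 = 0.002983 mol
Divide by the smallest (0.002983 mol): C 3.497, H 2.996, O 1.000
Multiplying each by 2 gives whole numbers: C 6.99, H 5.99, O 2.00
Empirical formula: C7H6O2
Empirical-formula mass = 122.12 g/mol; 366 ÷ 122.12 ≈ 3, so the molecular formula is C21H18O6.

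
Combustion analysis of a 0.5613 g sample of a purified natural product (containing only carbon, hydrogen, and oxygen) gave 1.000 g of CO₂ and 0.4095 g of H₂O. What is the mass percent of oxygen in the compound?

mol C = 1.000 g CO₂ ÷ 44.009 g/mol = 0.022723 mol
mol H = 2 × 0.4095 g H₂O ÷ 18.015 g/mol = 0.045462 mol
mass O = 0.5613 − (0.27292 + 0.045826) = 0.24255 g → mol O = 0.24255 ÷ 15.999 = 0.015160 mol
mass % O = 0.24255 g ÷ 0.5613 g × 100%

43.21%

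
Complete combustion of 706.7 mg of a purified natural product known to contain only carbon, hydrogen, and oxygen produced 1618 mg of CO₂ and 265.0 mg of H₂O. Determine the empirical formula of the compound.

mol C = 1.618 g CO₂ ÷ 44.009 g/mol = 0.036765 mol
mol H = 2 × 0.2650 g H₂O ÷ 18.015 g/mol = 0.029420 mol
mass O = 0.7067 − (0.44159 + 0.029655) = 0.23546 g → mol O = 0.23546 ÷ 15.999 = 0.014717 mol
Divide by the smallest (0.014717 mol): C 2.498, H 1.999, O 1.000
Multiplying each by 2 gives whole numbers: C 5.00, H 4.00, O 2.00

C5H4O2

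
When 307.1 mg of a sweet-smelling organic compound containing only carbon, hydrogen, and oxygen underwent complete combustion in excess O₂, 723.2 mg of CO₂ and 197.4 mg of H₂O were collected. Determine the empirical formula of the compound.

C3H4O

mol C = 0.7232 g CO₂ ÷ 44.009 g/mol = 0.016433 mol
mol H = 2 × 0.1974 g H₂O ÷ 18.015 g/mol = 0.021915 mol
mass O = 0.3071 − (0.19738 + 0.022090) = 0.087633 g → mol O = 0.087633 ÷ 15.999 = 0.0054774 mol
Divide by the smallest (0.0054774 mol): C 3.000, H 4.001, O 1.000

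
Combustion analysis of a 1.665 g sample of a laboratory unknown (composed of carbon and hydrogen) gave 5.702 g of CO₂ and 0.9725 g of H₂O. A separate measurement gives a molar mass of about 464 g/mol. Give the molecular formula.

C36H30

mol C = 5.702 g CO₂ ÷ 44.009 g/mol = 0.12956 mol
mol H = 2 × 0.9725 g H₂O ÷ 18.015 g/mol = 0.10797 mol
Divide by the smallest (0.10797 mol): C 1.200, H 1.000
Multiplying each by 5 gives whole numbers: C 6.00, H 5.00
Empirical formula: C6H5
Empirical-formula mass = 77.11 g/mol; 464 ÷ 77.11 ≈ 6, so the molecular formula is C36H30.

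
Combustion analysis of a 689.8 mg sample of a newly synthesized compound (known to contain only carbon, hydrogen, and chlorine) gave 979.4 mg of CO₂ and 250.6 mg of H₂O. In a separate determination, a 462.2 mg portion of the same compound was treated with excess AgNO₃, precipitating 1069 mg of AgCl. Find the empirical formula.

mol C = 0.9794 g CO₂ ÷ 44.009 g/mol = 0.022255 mol
mol H = 2 × 0.2506 g H₂O ÷ 18.015 g/mol = 0.027821 mol
From the AgCl data: mol Cl per gram of compound = (1.069 ÷ 143.318) ÷ 0.4622 = 0.016138 mol/g, so in the 0.6898 g combustion sample mol Cl = 0.011132 mol
Divide by the smallest (0.011132 mol): C 1.999, H 2.499, Cl 1.000
Multiplying each by 2 gives whole numbers: C 4.00, H 5.00, Cl 2.00

C4H5Cl2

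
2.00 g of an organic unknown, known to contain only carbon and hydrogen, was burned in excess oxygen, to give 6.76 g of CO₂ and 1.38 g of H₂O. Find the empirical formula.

mol C = 6.76 g CO₂ ÷ 44.009 g/mol = 0.1536 mol
mol H = 2 × 1.38 g H₂O ÷ 18.015 g/mol = 0.1532 mol
Divide by the smallest (0.1532 mol): C 1.003, H 1.000

CH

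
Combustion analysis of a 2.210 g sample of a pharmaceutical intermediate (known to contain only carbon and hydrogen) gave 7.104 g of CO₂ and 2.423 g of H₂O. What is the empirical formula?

mol C = 7.104 g CO₂ ÷ 44.009 g/mol = 0.16142 mol
mol H = 2 × 2.423 g H₂O ÷ 18.015 g/mol = 0.26900 mol
Divide by the smallest (0.16142 mol): C 1.000, H 1.666
Multiplying each by 3 gives whole numbers: C 3.00, H 5.00

C3H5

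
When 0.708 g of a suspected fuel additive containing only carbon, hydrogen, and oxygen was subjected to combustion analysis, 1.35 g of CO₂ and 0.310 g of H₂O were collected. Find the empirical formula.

C8H9O5

mol C = 1.35 g CO₂ ÷ 44.009 g/mol = 0.03068 mol
mol H = 2 × 0.310 g H₂O ÷ 18.015 g/mol = 0.03442 mol
mass O = 0.708 − (0.3684 + 0.03469) = 0.3049 g → mol O = 0.3049 ÷ 15.999 = 0.01906 mol
Divide by the smallest (0.01906 mol): C 1.610, H 1.806, O 1.000
Multiplying each by 5 gives whole numbers: C 8.05, H 9.03, O 5.00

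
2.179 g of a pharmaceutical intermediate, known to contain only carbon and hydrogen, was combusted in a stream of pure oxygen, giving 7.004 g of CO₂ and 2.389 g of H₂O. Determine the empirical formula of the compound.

mol C = 7.004 g CO₂ ÷ 44.009 g/mol = 0.15915 mol
mol H = 2 × 2.389 g H₂O ÷ 18.015 g/mol = 0.26522 mol
Divide by the smallest (0.15915 mol): C 1.000, H 1.667
Multiplying each by 3 gives whole numbers: C 3.00, H 5.00

C3H5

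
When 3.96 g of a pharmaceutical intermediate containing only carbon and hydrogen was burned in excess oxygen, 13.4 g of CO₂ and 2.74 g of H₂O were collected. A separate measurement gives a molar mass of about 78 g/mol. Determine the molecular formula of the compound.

mol C = 13.4 g CO₂ ÷ 44.009 g/mol = 0.3045 mol
mol H = 2 × 2.74 g H₂O ÷ 18.015 g/mol = 0.3042 mol
Divide by the smallest (0.3042 mol): C 1.001, H 1.000
Empirical formula: CH
Empirical-formula mass = 13.02 g/mol; 78 ÷ 13.02 ≈ 6, so the molecular formula is C6H6.

C6H6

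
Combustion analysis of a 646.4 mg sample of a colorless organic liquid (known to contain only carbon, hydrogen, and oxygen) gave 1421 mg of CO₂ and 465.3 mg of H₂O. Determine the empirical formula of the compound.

mol C = 1.421 g CO₂ ÷ 44.009 g/mol = 0.032289 mol
mol H = 2 × 0.4653 g H₂O ÷ 18.015 g/mol = 0.051657 mol
mass O = 0.6464 − (0.38782 + 0.052070) = 0.20651 g → mol O = 0.20651 ÷ 15.999 = 0.012908 mol
Divide by the smallest (0.012908 mol): C 2.502, H 4.002, O 1.000
Multiplying each by 2 gives whole numbers: C 5.00, H 8.00, O 2.00

C5H8O2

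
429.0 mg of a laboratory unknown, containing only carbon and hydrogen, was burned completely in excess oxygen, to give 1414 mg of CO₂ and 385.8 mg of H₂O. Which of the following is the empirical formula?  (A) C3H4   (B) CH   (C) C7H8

mol C = 1.414 g CO₂ ÷ 44.009 g/mol = 0.032130 mol
mol H = 2 × 0.3858 g H₂O ÷ 18.015 g/mol = 0.042831 mol
Divide by the smallest (0.032130 mol): C 1.000, H 1.333
Multiplying each by 3 gives whole numbers: C 3.00, H 4.00

(A) C3H4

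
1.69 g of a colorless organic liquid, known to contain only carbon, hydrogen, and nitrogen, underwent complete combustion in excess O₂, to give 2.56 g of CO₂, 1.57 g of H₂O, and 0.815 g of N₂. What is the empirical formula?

CH3N

mol C = 2.56 g CO₂ ÷ 44.009 g/mol = 0.05817 mol
mol H = 2 × 1.57 g H₂O ÷ 18.015 g/mol = 0.1743 mol
mol N = 2 × 0.815 g N₂ ÷ 28.014 g/mol = 0.05819 mol
Divide by the smallest (0.05817 mol): C 1.000, H 2.996, N 1.000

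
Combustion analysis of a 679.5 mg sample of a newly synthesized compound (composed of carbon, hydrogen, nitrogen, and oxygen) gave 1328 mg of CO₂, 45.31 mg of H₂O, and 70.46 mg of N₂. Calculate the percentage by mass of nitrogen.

mol C = 1.328 g CO₂ ÷ 44.009 g/mol = 0.030176 mol
mol H = 2 × 0.04531 g H₂O ÷ 18.015 g/mol = 0.0050303 mol
mol N = 2 × 0.07046 g N₂ ÷ 28.014 g/mol = 0.0050303 mol
mass O = 0.6795 − (0.36244 + 0.0050705 + 0.070460) = 0.24153 g → mol O = 0.24153 ÷ 15.999 = 0.015097 mol
mass % N = 0.070460 g ÷ 0.6795 g × 100%

10.37%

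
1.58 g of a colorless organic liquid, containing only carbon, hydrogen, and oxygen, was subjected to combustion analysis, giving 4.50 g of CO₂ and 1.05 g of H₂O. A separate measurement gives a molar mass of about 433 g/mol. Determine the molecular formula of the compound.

C28H32O4

mol C = 4.50 g CO₂ ÷ 44.009 g/mol = 0.1023 mol
mol H = 2 × 1.05 g H₂O ÷ 18.015 g/mol = 0.1166 mol
mass O = 1.58 − (1.228 + 0.1175) = 0.2344 g → mol O = 0.2344 ÷ 15.999 = 0.01465 mol
Divide by the smallest (0.01465 mol): C 6.981, H 7.958, O 1.000
Empirical formula: C7H8O
Empirical-formula mass = 108.14 g/mol; 433 ÷ 108.14 ≈ 4, so the molecular formula is C28H32O4.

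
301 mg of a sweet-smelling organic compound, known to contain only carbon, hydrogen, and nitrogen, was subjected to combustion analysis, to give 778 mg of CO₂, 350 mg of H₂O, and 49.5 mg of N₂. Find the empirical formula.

mol C = 0.778 g CO₂ ÷ 44.009 g/mol = 0.01768 mol
mol H = 2 × 0.350 g H₂O ÷ 18.015 g/mol = 0.03886 mol
mol N = 2 × 0.0495 g N₂ ÷ 28.014 g/mol = 0.003534 mol
Divide by the smallest (0.003534 mol): C 5.002, H 10.995, N 1.000

C5H11N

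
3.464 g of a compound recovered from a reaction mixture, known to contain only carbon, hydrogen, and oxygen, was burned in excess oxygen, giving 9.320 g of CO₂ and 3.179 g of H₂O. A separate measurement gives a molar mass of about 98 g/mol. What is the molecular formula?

mol C = 9.320 g CO₂ ÷ 44.009 g/mol = 0.21177 mol
mol H = 2 × 3.179 g H₂O ÷ 18.015 g/mol = 0.35293 mol
mass O = 3.464 − (2.5436 + 0.35575) = 0.56462 g → mol O = 0.56462 ÷ 15.999 = 0.035291 mol
Divide by the smallest (0.035291 mol): C 6.001, H 10.001, O 1.000
Empirical formula: C6H10O
Empirical-formula mass = 98.15 g/mol; 98 ÷ 98.15 ≈ 1, so the molecular formula is C6H10O.

C6H10O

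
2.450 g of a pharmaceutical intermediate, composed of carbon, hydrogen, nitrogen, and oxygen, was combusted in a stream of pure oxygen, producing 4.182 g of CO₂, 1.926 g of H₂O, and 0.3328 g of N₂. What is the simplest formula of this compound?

mol C = 4.182 g CO₂ ÷ 44.009 g/mol = 0.095026 mol
mol H = 2 × 1.926 g H₂O ÷ 18.015 g/mol = 0.21382 mol
mol N = 2 × 0.3328 g N₂ ÷ 28.014 g/mol = 0.023760 mol
mass O = 2.450 − (1.1414 + 0.21553 + 0.33280) = 0.76031 g → mol O = 0.76031 ÷ 15.999 = 0.047522 mol
Divide by the smallest (0.023760 mol): C 3.999, H 8.999, N 1.000, O 2.000

C4H9NO2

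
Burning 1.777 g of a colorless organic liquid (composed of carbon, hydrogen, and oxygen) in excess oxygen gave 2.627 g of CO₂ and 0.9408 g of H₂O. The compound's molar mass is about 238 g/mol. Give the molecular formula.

mol C = 2.627 g CO₂ ÷ 44.009 g/mol = 0.059692 mol
mol H = 2 × 0.9408 g H₂O ÷ 18.015 g/mol = 0.10445 mol
mass O = 1.777 − (0.71696 + 0.10528) = 0.95475 g → mol O = 0.95475 ÷ 15.999 = 0.059676 mol
Divide by the smallest (0.059676 mol): C 1.000, H 1.750, O 1.000
Multiplying each by 4 gives whole numbers: C 4.00, H 7.00, O 4.00
Empirical formula: C4H7O4
Empirical-formula mass = 119.10 g/mol; 238 ÷ 119.10 ≈ 2, so the molecular formula is C8H14O8.

C8H14O8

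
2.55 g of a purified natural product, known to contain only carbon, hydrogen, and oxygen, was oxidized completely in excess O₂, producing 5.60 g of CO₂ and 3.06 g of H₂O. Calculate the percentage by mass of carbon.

59.9%

mol C = 5.60 g CO₂ ÷ 44.009 g/mol = 0.1272 mol
mol H = 2 × 3.06 g H₂O ÷ 18.015 g/mol = 0.3397 mol
mass O = 2.55 − (1.528 + 0.3424) = 0.6792 g → mol O = 0.6792 ÷ 15.999 = 0.04245 mol
mass % C = 1.528 g ÷ 2.55 g × 100%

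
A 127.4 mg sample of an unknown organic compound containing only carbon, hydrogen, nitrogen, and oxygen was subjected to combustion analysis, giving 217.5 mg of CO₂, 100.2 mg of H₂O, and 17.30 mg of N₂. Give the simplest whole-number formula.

C4H9NO2

mol C = 0.2175 g CO₂ ÷ 44.009 g/mol = 0.0049422 mol
mol H = 2 × 0.1002 g H₂O ÷ 18.015 g/mol = 0.011124 mol
mol N = 2 × 0.01730 g N₂ ÷ 28.014 g/mol = 0.0012351 mol
mass O = 0.1274 − (0.059360 + 0.011213 + 0.017300) = 0.039527 g → mol O = 0.039527 ÷ 15.999 = 0.0024706 mol
Divide by the smallest (0.0012351 mol): C 4.001, H 9.007, N 1.000, O 2.000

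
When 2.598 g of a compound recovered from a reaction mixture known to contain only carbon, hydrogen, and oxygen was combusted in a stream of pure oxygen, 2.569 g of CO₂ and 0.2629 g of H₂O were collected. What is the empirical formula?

C2HO4

mol C = 2.569 g CO₂ ÷ 44.009 g/mol = 0.058374 mol
mol H = 2 × 0.2629 g H₂O ÷ 18.015 g/mol = 0.029187 mol
mass O = 2.598 − (0.70114 + 0.029420) = 1.8674 g → mol O = 1.8674 ÷ 15.999 = 0.11672 mol
Divide by the smallest (0.029187 mol): C 2.000, H 1.000, O 3.999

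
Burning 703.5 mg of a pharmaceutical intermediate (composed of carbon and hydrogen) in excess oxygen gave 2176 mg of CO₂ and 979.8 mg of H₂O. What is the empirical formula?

C5H11

mol C = 2.176 g CO₂ ÷ 44.009 g/mol = 0.049444 mol
mol H = 2 × 0.9798 g H₂O ÷ 18.015 g/mol = 0.10878 mol
Divide by the smallest (0.049444 mol): C 1.000, H 2.200
Multiplying each by 5 gives whole numbers: C 5.00, H 11.00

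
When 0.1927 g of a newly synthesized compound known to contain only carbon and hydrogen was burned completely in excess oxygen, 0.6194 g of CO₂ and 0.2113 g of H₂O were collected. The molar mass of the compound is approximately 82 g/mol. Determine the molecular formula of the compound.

C6H10

mol C = 0.6194 g CO₂ ÷ 44.009 g/mol = 0.014074 mol
mol H = 2 × 0.2113 g H₂O ÷ 18.015 g/mol = 0.023458 mol
Divide by the smallest (0.014074 mol): C 1.000, H 1.667
Multiplying each by 3 gives whole numbers: C 3.00, H 5.00
Empirical formula: C3H5
Empirical-formula mass = 41.07 g/mol; 82 ÷ 41.07 ≈ 2, so the molecular formula is C6H10.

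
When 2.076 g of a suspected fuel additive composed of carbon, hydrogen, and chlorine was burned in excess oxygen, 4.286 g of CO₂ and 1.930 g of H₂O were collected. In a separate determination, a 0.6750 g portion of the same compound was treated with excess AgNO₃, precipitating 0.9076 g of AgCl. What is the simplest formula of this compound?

C5H11Cl

mol C = 4.286 g CO₂ ÷ 44.009 g/mol = 0.097389 mol
mol H = 2 × 1.930 g H₂O ÷ 18.015 g/mol = 0.21427 mol
From the AgCl data: mol Cl per gram of compound = (0.9076 ÷ 143.318) ÷ 0.6750 = 0.0093819 mol/g, so in the 2.076 g combustion sample mol Cl = 0.019477 mol
Divide by the smallest (0.019477 mol): C 5.000, H 11.001, Cl 1.000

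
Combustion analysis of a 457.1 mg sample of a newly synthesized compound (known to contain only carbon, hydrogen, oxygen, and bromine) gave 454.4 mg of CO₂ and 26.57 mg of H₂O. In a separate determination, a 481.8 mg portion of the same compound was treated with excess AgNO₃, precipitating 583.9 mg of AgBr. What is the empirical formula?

C7H2Br2O4

mol C = 0.4544 g CO₂ ÷ 44.009 g/mol = 0.010325 mol
mol H = 2 × 0.02657 g H₂O ÷ 18.015 g/mol = 0.0029498 mol
From the AgBr data: mol Br per gram of compound = (0.5839 ÷ 187.772) ÷ 0.4818 = 0.0064542 mol/g, so in the 0.4571 g combustion sample mol Br = 0.0029502 mol
mass O = 0.4571 − (0.12402 + 0.0029734 + 0.23573) = 0.094378 g → mol O = 0.094378 ÷ 15.999 = 0.0058990 mol
Divide by the smallest (0.0029498 mol): C 3.500, H 1.000, Br 1.000, O 2.000
Multiplying each by 2 gives whole numbers: C 7.00, H 2.00, Br 2.00, O 4.00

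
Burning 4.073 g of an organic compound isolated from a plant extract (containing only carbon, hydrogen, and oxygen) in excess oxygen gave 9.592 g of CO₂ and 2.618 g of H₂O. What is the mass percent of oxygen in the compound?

mol C = 9.592 g CO₂ ÷ 44.009 g/mol = 0.21796 mol
mol H = 2 × 2.618 g H₂O ÷ 18.015 g/mol = 0.29065 mol
mass O = 4.073 − (2.6179 + 0.29297) = 1.1622 g → mol O = 1.1622 ÷ 15.999 = 0.072640 mol
mass % O = 1.1622 g ÷ 4.073 g × 100%

28.53%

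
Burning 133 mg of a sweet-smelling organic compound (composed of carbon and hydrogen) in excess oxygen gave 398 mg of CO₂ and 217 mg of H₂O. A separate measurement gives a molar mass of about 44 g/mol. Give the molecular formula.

C3H8

mol C = 0.398 g CO₂ ÷ 44.009 g/mol = 0.009044 mol
mol H = 2 × 0.217 g H₂O ÷ 18.015 g/mol = 0.02409 mol
Divide by the smallest (0.009044 mol): C 1.000, H 2.664
Multiplying each by 3 gives whole numbers: C 3.00, H 7.99
Empirical formula: C3H8
Empirical-formula mass = 44.10 g/mol; 44 ÷ 44.10 ≈ 1, so the molecular formula is C3H8.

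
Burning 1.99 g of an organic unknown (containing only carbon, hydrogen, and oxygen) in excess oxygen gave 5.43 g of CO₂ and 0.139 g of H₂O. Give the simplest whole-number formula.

C8HO2

mol C = 5.43 g CO₂ ÷ 44.009 g/mol = 0.1234 mol
mol H = 2 × 0.139 g H₂O ÷ 18.015 g/mol = 0.01543 mol
mass O = 1.99 − (1.482 + 0.01556) = 0.4925 g → mol O = 0.4925 ÷ 15.999 = 0.03078 mol
Divide by the smallest (0.01543 mol): C 7.996, H 1.000, O 1.995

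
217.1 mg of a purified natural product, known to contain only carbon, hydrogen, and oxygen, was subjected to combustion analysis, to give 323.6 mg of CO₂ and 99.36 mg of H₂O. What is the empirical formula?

C2H3O2

mol C = 0.3236 g CO₂ ÷ 44.009 g/mol = 0.0073530 mol
mol H = 2 × 0.09936 g H₂O ÷ 18.015 g/mol = 0.011031 mol
mass O = 0.2171 − (0.088317 + 0.011119) = 0.11766 g → mol O = 0.11766 ÷ 15.999 = 0.0073544 mol
Divide by the smallest (0.0073530 mol): C 1.000, H 1.500, O 1.000
Multiplying each by 2 gives whole numbers: C 2.00, H 3.00, O 2.00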